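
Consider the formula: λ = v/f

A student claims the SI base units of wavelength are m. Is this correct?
Units of each symbol in λ = v/f:
  v (wave speed): m/s
  f (frequency): 1/s  → in the denominator, contributes s

Multiplying the contributions: [m/s] · [s]
Adding exponents of each base unit: m: 1
SI base units of wavelength: m

The claimed units m match the derived units, so the claim is correct.

Answer: Yes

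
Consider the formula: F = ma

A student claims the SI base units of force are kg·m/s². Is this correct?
Units of each symbol in F = ma:
  m (mass): kg
  a (acceleration): m/s²

Multiplying the contributions: [kg] · [m/s²]
Adding exponents of each base unit: kg: 1, m: 1, s: -2
SI base units of force: kg·m/s²

The claimed units kg·m/s² match the derived units, so the claim is correct.

Answer: Yes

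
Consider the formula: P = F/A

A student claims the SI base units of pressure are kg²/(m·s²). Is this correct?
Units of each symbol in P = F/A:
  F (force): kg·m/s²
  A (area): m²  → in the denominator, contributes 1/m²

Multiplying the contributions: [kg·m/s²] · [1/m²]
Adding exponents of each base unit: kg: 1, m: -1, s: -2
SI base units of pressure: kg/(m·s²)

The claimed units kg²/(m·s²) (exponents kg: 2, m: -1, s: -2) do not match the derived units kg/(m·s²) (exponents kg: 1, m: -1, s: -2), so the claim is incorrect.

Answer: No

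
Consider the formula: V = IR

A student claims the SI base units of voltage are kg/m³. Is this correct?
Units of each symbol in V = IR:
  I (current): A
  R (resistance, in ohms): kg·m²/(s³·A²)

Multiplying the contributions: [A] · [kg·m²/(s³·A²)]
Adding exponents of each base unit: kg: 1, m: 2, s: -3, A: -1
SI base units of voltage: kg·m²/(s³·A)

The claimed units kg/m³ (exponents kg: 1, m: -3) do not match the derived units kg·m²/(s³·A) (exponents kg: 1, m: 2, s: -3, A: -1), so the claim is incorrect.

Answer: No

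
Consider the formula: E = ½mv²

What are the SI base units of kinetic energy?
Units of each symbol in E = ½mv²:
  m (mass): kg
  v (speed): m/s  → to the power 2, contributes m²/s²
  The factor ½ is dimensionless.

Multiplying the contributions: [kg] · [m²/s²]
Adding exponents of each base unit: kg: 1, m: 2, s: -2
SI base units of kinetic energy: kg·m²/s²

Answer: kg·m²/s²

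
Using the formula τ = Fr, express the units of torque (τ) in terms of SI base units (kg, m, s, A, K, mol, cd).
Units of each symbol in τ = Fr:
  F (force): kg·m/s²
  r (lever arm): m

Multiplying the contributions: [kg·m/s²] · [m]
Adding exponents of each base unit: kg: 1, m: 2, s: -2
SI base units of torque: kg·m²/s²

Answer: kg·m²/s²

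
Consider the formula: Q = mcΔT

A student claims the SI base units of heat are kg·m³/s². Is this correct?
Units of each symbol in Q = mcΔT:
  m (mass): kg
  c (specific heat capacity, in J/(kg·K)): m²/(s²·K)
  ΔT (temperature change): K

Multiplying the contributions: [kg] · [m²/(s²·K)] · [K]
Adding exponents of each base unit: kg: 1, m: 2, s: -2
SI base units of heat: kg·m²/s²

The claimed units kg·m³/s² (exponents kg: 1, m: 3, s: -2) do not match the derived units kg·m²/s² (exponents kg: 1, m: 2, s: -2), so the claim is incorrect.

Answer: No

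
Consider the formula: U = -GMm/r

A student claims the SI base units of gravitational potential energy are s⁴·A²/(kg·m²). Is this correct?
Units of each symbol in U = -GMm/r:
  G (gravitational constant): m³/(kg·s²)
  M (mass): kg
  m (mass): kg
  r (distance): m  → in the denominator, contributes 1/m
  The minus sign does not affect the units.

Multiplying the contributions: [m³/(kg·s²)] · [kg] · [kg] · [1/m]
Adding exponents of each base unit: kg: 1, m: 2, s: -2
SI base units of gravitational potential energy: kg·m²/s²

The claimed units s⁴·A²/(kg·m²) (exponents kg: -1, m: -2, s: 4, A: 2) do not match the derived units kg·m²/s² (exponents kg: 1, m: 2, s: -2), so the claim is incorrect.

Answer: No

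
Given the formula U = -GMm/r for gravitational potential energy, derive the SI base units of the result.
Units of each symbol in U = -GMm/r:
  G (gravitational constant): m³/(kg·s²)
  M (mass): kg
  m (mass): kg
  r (distance): m  → in the denominator, contributes 1/m
  The minus sign does not affect the units.

Multiplying the contributions: [m³/(kg·s²)] · [kg] · [kg] · [1/m]
Adding exponents of each base unit: kg: 1, m: 2, s: -2
SI base units of gravitational potential energy: kg·m²/s²

Answer: kg·m²/s²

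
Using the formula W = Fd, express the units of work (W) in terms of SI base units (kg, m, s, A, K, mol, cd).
Units of each symbol in W = Fd:
  F (force): kg·m/s²
  d (displacement): m

Multiplying the contributions: [kg·m/s²] · [m]
Adding exponents of each base unit: kg: 1, m: 2, s: -2
SI base units of work: kg·m²/s²

Answer: kg·m²/s²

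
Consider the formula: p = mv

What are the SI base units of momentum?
Units of each symbol in p = mv:
  m (mass): kg
  v (velocity): m/s

Multiplying the contributions: [kg] · [m/s]
Adding exponents of each base unit: kg: 1, m: 1, s: -1
SI base units of momentum: kg·m/s

Answer: kg·m/s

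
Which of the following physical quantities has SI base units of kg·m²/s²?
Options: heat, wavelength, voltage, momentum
Checking the SI base units of each option:
  heat (Q = mcΔT): kg·m²/s²  ✓ matches
  wavelength (λ = v/f): m  ✗
  voltage (V = IR): kg·m²/(s³·A)  ✗
  momentum (p = mv): kg·m/s  ✗

Only heat has units kg·m²/s².

Answer: heat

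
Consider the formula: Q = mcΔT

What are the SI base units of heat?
Units of each symbol in Q = mcΔT:
  m (mass): kg
  c (specific heat capacity, in J/(kg·K)): m²/(s²·K)
  ΔT (temperature change): K

Multiplying the contributions: [kg] · [m²/(s²·K)] · [K]
Adding exponents of each base unit: kg: 1, m: 2, s: -2
SI base units of heat: kg·m²/s²

Answer: kg·m²/s²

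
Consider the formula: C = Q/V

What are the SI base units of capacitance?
Units of each symbol in C = Q/V:
  Q (charge, in coulombs): s·A
  V (voltage, in volts): kg·m²/(s³·A)  → in the denominator, contributes s³·A/(kg·m²)

Multiplying the contributions: [s·A] · [s³·A/(kg·m²)]
Adding exponents of each base unit: kg: -1, m: -2, s: 4, A: 2
SI base units of capacitance: s⁴·A²/(kg·m²)

Answer: s⁴·A²/(kg·m²)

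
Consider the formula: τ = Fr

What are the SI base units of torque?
Units of each symbol in τ = Fr:
  F (force): kg·m/s²
  r (lever arm): m

Multiplying the contributions: [kg·m/s²] · [m]
Adding exponents of each base unit: kg: 1, m: 2, s: -2
SI base units of torque: kg·m²/s²

Answer: kg·m²/s²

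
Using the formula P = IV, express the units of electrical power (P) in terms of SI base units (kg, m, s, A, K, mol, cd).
Units of each symbol in P = IV:
  I (current): A
  V (voltage, in volts): kg·m²/(s³·A)

Multiplying the contributions: [A] · [kg·m²/(s³·A)]
Adding exponents of each base unit: kg: 1, m: 2, s: -3
SI base units of electrical power: kg·m²/s³

Answer: kg·m²/s³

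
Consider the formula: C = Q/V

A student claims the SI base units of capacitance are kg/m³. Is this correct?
Units of each symbol in C = Q/V:
  Q (charge, in coulombs): s·A
  V (voltage, in volts): kg·m²/(s³·A)  → in the denominator, contributes s³·A/(kg·m²)

Multiplying the contributions: [s·A] · [s³·A/(kg·m²)]
Adding exponents of each base unit: kg: -1, m: -2, s: 4, A: 2
SI base units of capacitance: s⁴·A²/(kg·m²)

The claimed units kg/m³ (exponents kg: 1, m: -3) do not match the derived units s⁴·A²/(kg·m²) (exponents kg: -1, m: -2, s: 4, A: 2), so the claim is incorrect.

Answer: No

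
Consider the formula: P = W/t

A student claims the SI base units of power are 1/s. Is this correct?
Units of each symbol in P = W/t:
  W (work): kg·m²/s²
  t (time): s  → in the denominator, contributes 1/s

Multiplying the contributions: [kg·m²/s²] · [1/s]
Adding exponents of each base unit: kg: 1, m: 2, s: -3
SI base units of power: kg·m²/s³

The claimed units 1/s (exponents s: -1) do not match the derived units kg·m²/s³ (exponents kg: 1, m: 2, s: -3), so the claim is incorrect.

Answer: No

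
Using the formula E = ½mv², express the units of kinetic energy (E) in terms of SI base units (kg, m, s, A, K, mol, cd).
Units of each symbol in E = ½mv²:
  m (mass): kg
  v (speed): m/s  → to the power 2, contributes m²/s²
  The factor ½ is dimensionless.

Multiplying the contributions: [kg] · [m²/s²]
Adding exponents of each base unit: kg: 1, m: 2, s: -2
SI base units of kinetic energy: kg·m²/s²

Answer: kg·m²/s²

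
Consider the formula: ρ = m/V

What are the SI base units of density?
Units of each symbol in ρ = m/V:
  m (mass): kg
  V (volume): m³  → in the denominator, contributes 1/m³

Multiplying the contributions: [kg] · [1/m³]
Adding exponents of each base unit: kg: 1, m: -3
SI base units of density: kg/m³

Answer: kg/m³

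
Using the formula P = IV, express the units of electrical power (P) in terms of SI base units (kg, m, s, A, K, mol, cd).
Units of each symbol in P = IV:
  I (current): A
  V (voltage, in volts): kg·m²/(s³·A)

Multiplying the contributions: [A] · [kg·m²/(s³·A)]
Adding exponents of each base unit: kg: 1, m: 2, s: -3
SI base units of electrical power: kg·m²/s³

Answer: kg·m²/s³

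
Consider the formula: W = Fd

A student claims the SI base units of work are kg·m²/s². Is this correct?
Units of each symbol in W = Fd:
  F (force): kg·m/s²
  d (displacement): m

Multiplying the contributions: [kg·m/s²] · [m]
Adding exponents of each base unit: kg: 1, m: 2, s: -2
SI base units of work: kg·m²/s²

The claimed units kg·m²/s² match the derived units, so the claim is correct.

Answer: Yes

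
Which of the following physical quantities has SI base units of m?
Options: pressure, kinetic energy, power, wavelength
Checking the SI base units of each option:
  pressure (P = F/A): kg/(m·s²)  ✗
  kinetic energy (E = ½mv²): kg·m²/s²  ✗
  power (P = W/t): kg·m²/s³  ✗
  wavelength (λ = v/f): m  ✓ matches

Only wavelength has units m.

Answer: wavelength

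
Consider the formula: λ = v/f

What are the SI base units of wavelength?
Units of each symbol in λ = v/f:
  v (wave speed): m/s
  f (frequency): 1/s  → in the denominator, contributes s

Multiplying the contributions: [m/s] · [s]
Adding exponents of each base unit: m: 1
SI base units of wavelength: m

Answer: m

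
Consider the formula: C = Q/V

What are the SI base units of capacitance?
Units of each symbol in C = Q/V:
  Q (charge, in coulombs): s·A
  V (voltage, in volts): kg·m²/(s³·A)  → in the denominator, contributes s³·A/(kg·m²)

Multiplying the contributions: [s·A] · [s³·A/(kg·m²)]
Adding exponents of each base unit: kg: -1, m: -2, s: 4, A: 2
SI base units of capacitance: s⁴·A²/(kg·m²)

Answer: s⁴·A²/(kg·m²)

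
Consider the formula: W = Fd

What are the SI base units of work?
Units of each symbol in W = Fd:
  F (force): kg·m/s²
  d (displacement): m

Multiplying the contributions: [kg·m/s²] · [m]
Adding exponents of each base unit: kg: 1, m: 2, s: -2
SI base units of work: kg·m²/s²

Answer: kg·m²/s²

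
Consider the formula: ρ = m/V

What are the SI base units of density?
Units of each symbol in ρ = m/V:
  m (mass): kg
  V (volume): m³  → in the denominator, contributes 1/m³

Multiplying the contributions: [kg] · [1/m³]
Adding exponents of each base unit: kg: 1, m: -3
SI base units of density: kg/m³

Answer: kg/m³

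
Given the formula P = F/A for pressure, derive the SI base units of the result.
Units of each symbol in P = F/A:
  F (force): kg·m/s²
  A (area): m²  → in the denominator, contributes 1/m²

Multiplying the contributions: [kg·m/s²] · [1/m²]
Adding exponents of each base unit: kg: 1, m: -1, s: -2
SI base units of pressure: kg/(m·s²)

Answer: kg/(m·s²)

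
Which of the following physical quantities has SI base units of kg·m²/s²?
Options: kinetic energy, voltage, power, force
Checking the SI base units of each option:
  kinetic energy (E = ½mv²): kg·m²/s²  ✓ matches
  voltage (V = IR): kg·m²/(s³·A)  ✗
  power (P = W/t): kg·m²/s³  ✗
  force (F = ma): kg·m/s²  ✗

Only kinetic energy has units kg·m²/s².

Answer: kinetic energy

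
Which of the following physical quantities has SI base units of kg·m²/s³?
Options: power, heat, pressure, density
Checking the SI base units of each option:
  power (P = W/t): kg·m²/s³  ✓ matches
  heat (Q = mcΔT): kg·m²/s²  ✗
  pressure (P = F/A): kg/(m·s²)  ✗
  density (ρ = m/V): kg/m³  ✗

Only power has units kg·m²/s³.

Answer: power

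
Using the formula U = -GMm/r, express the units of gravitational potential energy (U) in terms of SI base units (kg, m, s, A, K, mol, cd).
Units of each symbol in U = -GMm/r:
  G (gravitational constant): m³/(kg·s²)
  M (mass): kg
  m (mass): kg
  r (distance): m  → in the denominator, contributes 1/m
  The minus sign does not affect the units.

Multiplying the contributions: [m³/(kg·s²)] · [kg] · [kg] · [1/m]
Adding exponents of each base unit: kg: 1, m: 2, s: -2
SI base units of gravitational potential energy: kg·m²/s²

Answer: kg·m²/s²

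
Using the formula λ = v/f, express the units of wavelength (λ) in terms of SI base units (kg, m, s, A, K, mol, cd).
Units of each symbol in λ = v/f:
  v (wave speed): m/s
  f (frequency): 1/s  → in the denominator, contributes s

Multiplying the contributions: [m/s] · [s]
Adding exponents of each base unit: m: 1
SI base units of wavelength: m

Answer: m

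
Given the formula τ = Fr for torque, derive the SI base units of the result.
Units of each symbol in τ = Fr:
  F (force): kg·m/s²
  r (lever arm): m

Multiplying the contributions: [kg·m/s²] · [m]
Adding exponents of each base unit: kg: 1, m: 2, s: -2
SI base units of torque: kg·m²/s²

Answer: kg·m²/s²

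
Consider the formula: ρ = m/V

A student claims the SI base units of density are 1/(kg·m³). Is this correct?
Units of each symbol in ρ = m/V:
  m (mass): kg
  V (volume): m³  → in the denominator, contributes 1/m³

Multiplying the contributions: [kg] · [1/m³]
Adding exponents of each base unit: kg: 1, m: -3
SI base units of density: kg/m³

The claimed units 1/(kg·m³) (exponents kg: -1, m: -3) do not match the derived units kg/m³ (exponents kg: 1, m: -3), so the claim is incorrect.

Answer: No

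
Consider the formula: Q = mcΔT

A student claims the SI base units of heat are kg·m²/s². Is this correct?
Units of each symbol in Q = mcΔT:
  m (mass): kg
  c (specific heat capacity, in J/(kg·K)): m²/(s²·K)
  ΔT (temperature change): K

Multiplying the contributions: [kg] · [m²/(s²·K)] · [K]
Adding exponents of each base unit: kg: 1, m: 2, s: -2
SI base units of heat: kg·m²/s²

The claimed units kg·m²/s² match the derived units, so the claim is correct.

Answer: Yes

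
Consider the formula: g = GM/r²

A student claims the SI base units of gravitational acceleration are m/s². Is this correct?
Units of each symbol in g = GM/r²:
  G (gravitational constant): m³/(kg·s²)
  M (mass): kg
  r (distance): m  → to the power 2 in the denominator, contributes 1/m²

Multiplying the contributions: [m³/(kg·s²)] · [kg] · [1/m²]
Adding exponents of each base unit: m: 1, s: -2
SI base units of gravitational acceleration: m/s²

The claimed units m/s² match the derived units, so the claim is correct.

Answer: Yes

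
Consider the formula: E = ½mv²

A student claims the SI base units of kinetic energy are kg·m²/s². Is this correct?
Units of each symbol in E = ½mv²:
  m (mass): kg
  v (speed): m/s  → to the power 2, contributes m²/s²
  The factor ½ is dimensionless.

Multiplying the contributions: [kg] · [m²/s²]
Adding exponents of each base unit: kg: 1, m: 2, s: -2
SI base units of kinetic energy: kg·m²/s²

The claimed units kg·m²/s² match the derived units, so the claim is correct.

Answer: Yes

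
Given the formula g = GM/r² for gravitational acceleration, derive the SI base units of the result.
Units of each symbol in g = GM/r²:
  G (gravitational constant): m³/(kg·s²)
  M (mass): kg
  r (distance): m  → to the power 2 in the denominator, contributes 1/m²

Multiplying the contributions: [m³/(kg·s²)] · [kg] · [1/m²]
Adding exponents of each base unit: m: 1, s: -2
SI base units of gravitational acceleration: m/s²

Answer: m/s²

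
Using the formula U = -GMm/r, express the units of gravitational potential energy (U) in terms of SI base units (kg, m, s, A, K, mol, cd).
Units of each symbol in U = -GMm/r:
  G (gravitational constant): m³/(kg·s²)
  M (mass): kg
  m (mass): kg
  r (distance): m  → in the denominator, contributes 1/m
  The minus sign does not affect the units.

Multiplying the contributions: [m³/(kg·s²)] · [kg] · [kg] · [1/m]
Adding exponents of each base unit: kg: 1, m: 2, s: -2
SI base units of gravitational potential energy: kg·m²/s²

Answer: kg·m²/s²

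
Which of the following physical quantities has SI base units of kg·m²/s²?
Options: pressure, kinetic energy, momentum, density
Checking the SI base units of each option:
  pressure (P = F/A): kg/(m·s²)  ✗
  kinetic energy (E = ½mv²): kg·m²/s²  ✓ matches
  momentum (p = mv): kg·m/s  ✗
  density (ρ = m/V): kg/m³  ✗

Only kinetic energy has units kg·m²/s².

Answer: kinetic energy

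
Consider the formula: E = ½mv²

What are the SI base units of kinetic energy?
Units of each symbol in E = ½mv²:
  m (mass): kg
  v (speed): m/s  → to the power 2, contributes m²/s²
  The factor ½ is dimensionless.

Multiplying the contributions: [kg] · [m²/s²]
Adding exponents of each base unit: kg: 1, m: 2, s: -2
SI base units of kinetic energy: kg·m²/s²

Answer: kg·m²/s²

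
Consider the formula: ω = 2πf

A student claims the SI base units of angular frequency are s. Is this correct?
Units of each symbol in ω = 2πf:
  f (frequency): 1/s
  The factor 2π is dimensionless.

Multiplying the contributions: [1/s]
Adding exponents of each base unit: s: -1
SI base units of angular frequency: 1/s

The claimed units s (exponents s: 1) do not match the derived units 1/s (exponents s: -1), so the claim is incorrect.

Answer: No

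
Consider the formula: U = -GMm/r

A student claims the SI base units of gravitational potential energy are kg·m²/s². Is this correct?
Units of each symbol in U = -GMm/r:
  G (gravitational constant): m³/(kg·s²)
  M (mass): kg
  m (mass): kg
  r (distance): m  → in the denominator, contributes 1/m
  The minus sign does not affect the units.

Multiplying the contributions: [m³/(kg·s²)] · [kg] · [kg] · [1/m]
Adding exponents of each base unit: kg: 1, m: 2, s: -2
SI base units of gravitational potential energy: kg·m²/s²

The claimed units kg·m²/s² match the derived units, so the claim is correct.

Answer: Yes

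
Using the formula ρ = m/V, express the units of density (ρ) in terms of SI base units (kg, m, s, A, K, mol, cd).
Units of each symbol in ρ = m/V:
  m (mass): kg
  V (volume): m³  → in the denominator, contributes 1/m³

Multiplying the contributions: [kg] · [1/m³]
Adding exponents of each base unit: kg: 1, m: -3
SI base units of density: kg/m³

Answer: kg/m³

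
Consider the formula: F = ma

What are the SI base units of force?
Units of each symbol in F = ma:
  m (mass): kg
  a (acceleration): m/s²

Multiplying the contributions: [kg] · [m/s²]
Adding exponents of each base unit: kg: 1, m: 1, s: -2
SI base units of force: kg·m/s²

Answer: kg·m/s²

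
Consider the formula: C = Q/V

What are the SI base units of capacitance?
Units of each symbol in C = Q/V:
  Q (charge, in coulombs): s·A
  V (voltage, in volts): kg·m²/(s³·A)  → in the denominator, contributes s³·A/(kg·m²)

Multiplying the contributions: [s·A] · [s³·A/(kg·m²)]
Adding exponents of each base unit: kg: -1, m: -2, s: 4, A: 2
SI base units of capacitance: s⁴·A²/(kg·m²)

Answer: s⁴·A²/(kg·m²)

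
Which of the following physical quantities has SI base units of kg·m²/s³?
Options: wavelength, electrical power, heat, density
Checking the SI base units of each option:
  wavelength (λ = v/f): m  ✗
  electrical power (P = IV): kg·m²/s³  ✓ matches
  heat (Q = mcΔT): kg·m²/s²  ✗
  density (ρ = m/V): kg/m³  ✗

Only electrical power has units kg·m²/s³.

Answer: electrical power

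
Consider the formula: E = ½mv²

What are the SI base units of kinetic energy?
Units of each symbol in E = ½mv²:
  m (mass): kg
  v (speed): m/s  → to the power 2, contributes m²/s²
  The factor ½ is dimensionless.

Multiplying the contributions: [kg] · [m²/s²]
Adding exponents of each base unit: kg: 1, m: 2, s: -2
SI base units of kinetic energy: kg·m²/s²

Answer: kg·m²/s²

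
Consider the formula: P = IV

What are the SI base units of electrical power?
Units of each symbol in P = IV:
  I (current): A
  V (voltage, in volts): kg·m²/(s³·A)

Multiplying the contributions: [A] · [kg·m²/(s³·A)]
Adding exponents of each base unit: kg: 1, m: 2, s: -3
SI base units of electrical power: kg·m²/s³

Answer: kg·m²/s³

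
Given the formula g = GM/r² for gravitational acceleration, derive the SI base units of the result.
Units of each symbol in g = GM/r²:
  G (gravitational constant): m³/(kg·s²)
  M (mass): kg
  r (distance): m  → to the power 2 in the denominator, contributes 1/m²

Multiplying the contributions: [m³/(kg·s²)] · [kg] · [1/m²]
Adding exponents of each base unit: m: 1, s: -2
SI base units of gravitational acceleration: m/s²

Answer: m/s²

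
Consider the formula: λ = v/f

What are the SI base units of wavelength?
Units of each symbol in λ = v/f:
  v (wave speed): m/s
  f (frequency): 1/s  → in the denominator, contributes s

Multiplying the contributions: [m/s] · [s]
Adding exponents of each base unit: m: 1
SI base units of wavelength: m

Answer: m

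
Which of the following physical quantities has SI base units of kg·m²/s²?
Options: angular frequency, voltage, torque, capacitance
Checking the SI base units of each option:
  angular frequency (ω = 2πf): 1/s  ✗
  voltage (V = IR): kg·m²/(s³·A)  ✗
  torque (τ = Fr): kg·m²/s²  ✓ matches
  capacitance (C = Q/V): s⁴·A²/(kg·m²)  ✗

Only torque has units kg·m²/s².

Answer: torque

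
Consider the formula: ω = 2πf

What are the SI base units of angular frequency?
Units of each symbol in ω = 2πf:
  f (frequency): 1/s
  The factor 2π is dimensionless.

Multiplying the contributions: [1/s]
Adding exponents of each base unit: s: -1
SI base units of angular frequency: 1/s

Answer: 1/s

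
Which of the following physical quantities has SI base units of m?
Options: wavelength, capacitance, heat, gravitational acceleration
Checking the SI base units of each option:
  wavelength (λ = v/f): m  ✓ matches
  capacitance (C = Q/V): s⁴·A²/(kg·m²)  ✗
  heat (Q = mcΔT): kg·m²/s²  ✗
  gravitational acceleration (g = GM/r²): m/s²  ✗

Only wavelength has units m.

Answer: wavelength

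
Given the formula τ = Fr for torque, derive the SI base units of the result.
Units of each symbol in τ = Fr:
  F (force): kg·m/s²
  r (lever arm): m

Multiplying the contributions: [kg·m/s²] · [m]
Adding exponents of each base unit: kg: 1, m: 2, s: -2
SI base units of torque: kg·m²/s²

Answer: kg·m²/s²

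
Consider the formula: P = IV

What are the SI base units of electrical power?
Units of each symbol in P = IV:
  I (current): A
  V (voltage, in volts): kg·m²/(s³·A)

Multiplying the contributions: [A] · [kg·m²/(s³·A)]
Adding exponents of each base unit: kg: 1, m: 2, s: -3
SI base units of electrical power: kg·m²/s³

Answer: kg·m²/s³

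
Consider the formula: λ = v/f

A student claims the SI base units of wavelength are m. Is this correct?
Units of each symbol in λ = v/f:
  v (wave speed): m/s
  f (frequency): 1/s  → in the denominator, contributes s

Multiplying the contributions: [m/s] · [s]
Adding exponents of each base unit: m: 1
SI base units of wavelength: m

The claimed units m match the derived units, so the claim is correct.

Answer: Yes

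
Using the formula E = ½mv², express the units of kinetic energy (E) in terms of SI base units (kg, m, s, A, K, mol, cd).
Units of each symbol in E = ½mv²:
  m (mass): kg
  v (speed): m/s  → to the power 2, contributes m²/s²
  The factor ½ is dimensionless.

Multiplying the contributions: [kg] · [m²/s²]
Adding exponents of each base unit: kg: 1, m: 2, s: -2
SI base units of kinetic energy: kg·m²/s²

Answer: kg·m²/s²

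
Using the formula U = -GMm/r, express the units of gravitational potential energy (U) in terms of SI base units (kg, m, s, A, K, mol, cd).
Units of each symbol in U = -GMm/r:
  G (gravitational constant): m³/(kg·s²)
  M (mass): kg
  m (mass): kg
  r (distance): m  → in the denominator, contributes 1/m
  The minus sign does not affect the units.

Multiplying the contributions: [m³/(kg·s²)] · [kg] · [kg] · [1/m]
Adding exponents of each base unit: kg: 1, m: 2, s: -2
SI base units of gravitational potential energy: kg·m²/s²

Answer: kg·m²/s²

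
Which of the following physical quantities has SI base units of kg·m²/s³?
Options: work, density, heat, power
Checking the SI base units of each option:
  work (W = Fd): kg·m²/s²  ✗
  density (ρ = m/V): kg/m³  ✗
  heat (Q = mcΔT): kg·m²/s²  ✗
  power (P = W/t): kg·m²/s³  ✓ matches

Only power has units kg·m²/s³.

Answer: power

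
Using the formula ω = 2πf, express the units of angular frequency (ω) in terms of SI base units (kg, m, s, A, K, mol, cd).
Units of each symbol in ω = 2πf:
  f (frequency): 1/s
  The factor 2π is dimensionless.

Multiplying the contributions: [1/s]
Adding exponents of each base unit: s: -1
SI base units of angular frequency: 1/s

Answer: 1/s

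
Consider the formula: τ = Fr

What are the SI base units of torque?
Units of each symbol in τ = Fr:
  F (force): kg·m/s²
  r (lever arm): m

Multiplying the contributions: [kg·m/s²] · [m]
Adding exponents of each base unit: kg: 1, m: 2, s: -2
SI base units of torque: kg·m²/s²

Answer: kg·m²/s²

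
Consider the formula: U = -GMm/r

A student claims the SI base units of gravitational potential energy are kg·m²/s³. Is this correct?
Units of each symbol in U = -GMm/r:
  G (gravitational constant): m³/(kg·s²)
  M (mass): kg
  m (mass): kg
  r (distance): m  → in the denominator, contributes 1/m
  The minus sign does not affect the units.

Multiplying the contributions: [m³/(kg·s²)] · [kg] · [kg] · [1/m]
Adding exponents of each base unit: kg: 1, m: 2, s: -2
SI base units of gravitational potential energy: kg·m²/s²

The claimed units kg·m²/s³ (exponents kg: 1, m: 2, s: -3) do not match the derived units kg·m²/s² (exponents kg: 1, m: 2, s: -2), so the claim is incorrect.

Answer: No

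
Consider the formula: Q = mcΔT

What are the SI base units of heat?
Units of each symbol in Q = mcΔT:
  m (mass): kg
  c (specific heat capacity, in J/(kg·K)): m²/(s²·K)
  ΔT (temperature change): K

Multiplying the contributions: [kg] · [m²/(s²·K)] · [K]
Adding exponents of each base unit: kg: 1, m: 2, s: -2
SI base units of heat: kg·m²/s²

Answer: kg·m²/s²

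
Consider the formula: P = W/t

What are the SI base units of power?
Units of each symbol in P = W/t:
  W (work): kg·m²/s²
  t (time): s  → in the denominator, contributes 1/s

Multiplying the contributions: [kg·m²/s²] · [1/s]
Adding exponents of each base unit: kg: 1, m: 2, s: -3
SI base units of power: kg·m²/s³

Answer: kg·m²/s³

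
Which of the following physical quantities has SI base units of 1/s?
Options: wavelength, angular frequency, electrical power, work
Checking the SI base units of each option:
  wavelength (λ = v/f): m  ✗
  angular frequency (ω = 2πf): 1/s  ✓ matches
  electrical power (P = IV): kg·m²/s³  ✗
  work (W = Fd): kg·m²/s²  ✗

Only angular frequency has units 1/s.

Answer: angular frequency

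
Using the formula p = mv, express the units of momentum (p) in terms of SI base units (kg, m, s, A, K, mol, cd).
Units of each symbol in p = mv:
  m (mass): kg
  v (velocity): m/s

Multiplying the contributions: [kg] · [m/s]
Adding exponents of each base unit: kg: 1, m: 1, s: -1
SI base units of momentum: kg·m/s

Answer: kg·m/s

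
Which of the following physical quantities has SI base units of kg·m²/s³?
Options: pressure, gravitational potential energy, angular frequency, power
Checking the SI base units of each option:
  pressure (P = F/A): kg/(m·s²)  ✗
  gravitational potential energy (U = -GMm/r): kg·m²/s²  ✗
  angular frequency (ω = 2πf): 1/s  ✗
  power (P = W/t): kg·m²/s³  ✓ matches

Only power has units kg·m²/s³.

Answer: power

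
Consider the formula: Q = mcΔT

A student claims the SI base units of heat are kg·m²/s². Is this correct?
Units of each symbol in Q = mcΔT:
  m (mass): kg
  c (specific heat capacity, in J/(kg·K)): m²/(s²·K)
  ΔT (temperature change): K

Multiplying the contributions: [kg] · [m²/(s²·K)] · [K]
Adding exponents of each base unit: kg: 1, m: 2, s: -2
SI base units of heat: kg·m²/s²

The claimed units kg·m²/s² match the derived units, so the claim is correct.

Answer: Yes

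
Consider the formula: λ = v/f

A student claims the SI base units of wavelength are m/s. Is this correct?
Units of each symbol in λ = v/f:
  v (wave speed): m/s
  f (frequency): 1/s  → in the denominator, contributes s

Multiplying the contributions: [m/s] · [s]
Adding exponents of each base unit: m: 1
SI base units of wavelength: m

The claimed units m/s (exponents m: 1, s: -1) do not match the derived units m (exponents m: 1), so the claim is incorrect.

Answer: No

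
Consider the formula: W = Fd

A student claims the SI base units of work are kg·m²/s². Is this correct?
Units of each symbol in W = Fd:
  F (force): kg·m/s²
  d (displacement): m

Multiplying the contributions: [kg·m/s²] · [m]
Adding exponents of each base unit: kg: 1, m: 2, s: -2
SI base units of work: kg·m²/s²

The claimed units kg·m²/s² match the derived units, so the claim is correct.

Answer: Yes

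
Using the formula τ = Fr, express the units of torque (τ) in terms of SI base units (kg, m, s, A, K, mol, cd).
Units of each symbol in τ = Fr:
  F (force): kg·m/s²
  r (lever arm): m

Multiplying the contributions: [kg·m/s²] · [m]
Adding exponents of each base unit: kg: 1, m: 2, s: -2
SI base units of torque: kg·m²/s²

Answer: kg·m²/s²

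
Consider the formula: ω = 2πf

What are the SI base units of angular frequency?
Units of each symbol in ω = 2πf:
  f (frequency): 1/s
  The factor 2π is dimensionless.

Multiplying the contributions: [1/s]
Adding exponents of each base unit: s: -1
SI base units of angular frequency: 1/s

Answer: 1/s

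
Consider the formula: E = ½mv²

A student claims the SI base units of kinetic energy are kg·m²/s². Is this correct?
Units of each symbol in E = ½mv²:
  m (mass): kg
  v (speed): m/s  → to the power 2, contributes m²/s²
  The factor ½ is dimensionless.

Multiplying the contributions: [kg] · [m²/s²]
Adding exponents of each base unit: kg: 1, m: 2, s: -2
SI base units of kinetic energy: kg·m²/s²

The claimed units kg·m²/s² match the derived units, so the claim is correct.

Answer: Yes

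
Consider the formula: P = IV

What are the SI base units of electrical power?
Units of each symbol in P = IV:
  I (current): A
  V (voltage, in volts): kg·m²/(s³·A)

Multiplying the contributions: [A] · [kg·m²/(s³·A)]
Adding exponents of each base unit: kg: 1, m: 2, s: -3
SI base units of electrical power: kg·m²/s³

Answer: kg·m²/s³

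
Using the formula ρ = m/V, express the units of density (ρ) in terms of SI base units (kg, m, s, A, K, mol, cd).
Units of each symbol in ρ = m/V:
  m (mass): kg
  V (volume): m³  → in the denominator, contributes 1/m³

Multiplying the contributions: [kg] · [1/m³]
Adding exponents of each base unit: kg: 1, m: -3
SI base units of density: kg/m³

Answer: kg/m³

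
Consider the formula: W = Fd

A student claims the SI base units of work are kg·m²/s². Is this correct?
Units of each symbol in W = Fd:
  F (force): kg·m/s²
  d (displacement): m

Multiplying the contributions: [kg·m/s²] · [m]
Adding exponents of each base unit: kg: 1, m: 2, s: -2
SI base units of work: kg·m²/s²

The claimed units kg·m²/s² match the derived units, so the claim is correct.

Answer: Yes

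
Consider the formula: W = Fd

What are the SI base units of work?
Units of each symbol in W = Fd:
  F (force): kg·m/s²
  d (displacement): m

Multiplying the contributions: [kg·m/s²] · [m]
Adding exponents of each base unit: kg: 1, m: 2, s: -2
SI base units of work: kg·m²/s²

Answer: kg·m²/s²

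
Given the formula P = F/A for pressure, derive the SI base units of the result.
Units of each symbol in P = F/A:
  F (force): kg·m/s²
  A (area): m²  → in the denominator, contributes 1/m²

Multiplying the contributions: [kg·m/s²] · [1/m²]
Adding exponents of each base unit: kg: 1, m: -1, s: -2
SI base units of pressure: kg/(m·s²)

Answer: kg/(m·s²)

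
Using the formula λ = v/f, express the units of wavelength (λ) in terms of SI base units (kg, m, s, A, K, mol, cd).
Units of each symbol in λ = v/f:
  v (wave speed): m/s
  f (frequency): 1/s  → in the denominator, contributes s

Multiplying the contributions: [m/s] · [s]
Adding exponents of each base unit: m: 1
SI base units of wavelength: m

Answer: m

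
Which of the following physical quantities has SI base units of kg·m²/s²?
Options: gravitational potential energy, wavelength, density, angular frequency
Checking the SI base units of each option:
  gravitational potential energy (U = -GMm/r): kg·m²/s²  ✓ matches
  wavelength (λ = v/f): m  ✗
  density (ρ = m/V): kg/m³  ✗
  angular frequency (ω = 2πf): 1/s  ✗

Only gravitational potential energy has units kg·m²/s².

Answer: gravitational potential energy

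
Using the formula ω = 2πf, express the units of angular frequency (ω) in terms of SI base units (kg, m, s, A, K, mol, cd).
Units of each symbol in ω = 2πf:
  f (frequency): 1/s
  The factor 2π is dimensionless.

Multiplying the contributions: [1/s]
Adding exponents of each base unit: s: -1
SI base units of angular frequency: 1/s

Answer: 1/s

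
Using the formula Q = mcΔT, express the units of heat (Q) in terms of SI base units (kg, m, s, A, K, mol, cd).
Units of each symbol in Q = mcΔT:
  m (mass): kg
  c (specific heat capacity, in J/(kg·K)): m²/(s²·K)
  ΔT (temperature change): K

Multiplying the contributions: [kg] · [m²/(s²·K)] · [K]
Adding exponents of each base unit: kg: 1, m: 2, s: -2
SI base units of heat: kg·m²/s²

Answer: kg·m²/s²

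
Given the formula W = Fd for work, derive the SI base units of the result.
Units of each symbol in W = Fd:
  F (force): kg·m/s²
  d (displacement): m

Multiplying the contributions: [kg·m/s²] · [m]
Adding exponents of each base unit: kg: 1, m: 2, s: -2
SI base units of work: kg·m²/s²

Answer: kg·m²/s²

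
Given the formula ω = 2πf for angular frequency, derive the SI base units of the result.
Units of each symbol in ω = 2πf:
  f (frequency): 1/s
  The factor 2π is dimensionless.

Multiplying the contributions: [1/s]
Adding exponents of each base unit: s: -1
SI base units of angular frequency: 1/s

Answer: 1/s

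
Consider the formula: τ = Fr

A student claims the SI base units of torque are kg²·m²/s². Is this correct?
Units of each symbol in τ = Fr:
  F (force): kg·m/s²
  r (lever arm): m

Multiplying the contributions: [kg·m/s²] · [m]
Adding exponents of each base unit: kg: 1, m: 2, s: -2
SI base units of torque: kg·m²/s²

The claimed units kg²·m²/s² (exponents kg: 2, m: 2, s: -2) do not match the derived units kg·m²/s² (exponents kg: 1, m: 2, s: -2), so the claim is incorrect.

Answer: No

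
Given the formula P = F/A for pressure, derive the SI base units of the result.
Units of each symbol in P = F/A:
  F (force): kg·m/s²
  A (area): m²  → in the denominator, contributes 1/m²

Multiplying the contributions: [kg·m/s²] · [1/m²]
Adding exponents of each base unit: kg: 1, m: -1, s: -2
SI base units of pressure: kg/(m·s²)

Answer: kg/(m·s²)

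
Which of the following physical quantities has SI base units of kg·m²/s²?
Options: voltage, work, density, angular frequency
Checking the SI base units of each option:
  voltage (V = IR): kg·m²/(s³·A)  ✗
  work (W = Fd): kg·m²/s²  ✓ matches
  density (ρ = m/V): kg/m³  ✗
  angular frequency (ω = 2πf): 1/s  ✗

Only work has units kg·m²/s².

Answer: work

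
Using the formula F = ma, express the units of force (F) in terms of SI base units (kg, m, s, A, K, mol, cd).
Units of each symbol in F = ma:
  m (mass): kg
  a (acceleration): m/s²

Multiplying the contributions: [kg] · [m/s²]
Adding exponents of each base unit: kg: 1, m: 1, s: -2
SI base units of force: kg·m/s²

Answer: kg·m/s²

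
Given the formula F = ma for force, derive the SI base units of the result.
Units of each symbol in F = ma:
  m (mass): kg
  a (acceleration): m/s²

Multiplying the contributions: [kg] · [m/s²]
Adding exponents of each base unit: kg: 1, m: 1, s: -2
SI base units of force: kg·m/s²

Answer: kg·m/s²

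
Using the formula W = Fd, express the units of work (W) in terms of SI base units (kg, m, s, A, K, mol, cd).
Units of each symbol in W = Fd:
  F (force): kg·m/s²
  d (displacement): m

Multiplying the contributions: [kg·m/s²] · [m]
Adding exponents of each base unit: kg: 1, m: 2, s: -2
SI base units of work: kg·m²/s²

Answer: kg·m²/s²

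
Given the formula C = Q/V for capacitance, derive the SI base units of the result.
Units of each symbol in C = Q/V:
  Q (charge, in coulombs): s·A
  V (voltage, in volts): kg·m²/(s³·A)  → in the denominator, contributes s³·A/(kg·m²)

Multiplying the contributions: [s·A] · [s³·A/(kg·m²)]
Adding exponents of each base unit: kg: -1, m: -2, s: 4, A: 2
SI base units of capacitance: s⁴·A²/(kg·m²)

Answer: s⁴·A²/(kg·m²)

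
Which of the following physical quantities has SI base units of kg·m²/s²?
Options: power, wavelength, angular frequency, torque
Checking the SI base units of each option:
  power (P = W/t): kg·m²/s³  ✗
  wavelength (λ = v/f): m  ✗
  angular frequency (ω = 2πf): 1/s  ✗
  torque (τ = Fr): kg·m²/s²  ✓ matches

Only torque has units kg·m²/s².

Answer: torque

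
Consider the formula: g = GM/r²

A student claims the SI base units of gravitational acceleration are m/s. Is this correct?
Units of each symbol in g = GM/r²:
  G (gravitational constant): m³/(kg·s²)
  M (mass): kg
  r (distance): m  → to the power 2 in the denominator, contributes 1/m²

Multiplying the contributions: [m³/(kg·s²)] · [kg] · [1/m²]
Adding exponents of each base unit: m: 1, s: -2
SI base units of gravitational acceleration: m/s²

The claimed units m/s (exponents m: 1, s: -1) do not match the derived units m/s² (exponents m: 1, s: -2), so the claim is incorrect.

Answer: No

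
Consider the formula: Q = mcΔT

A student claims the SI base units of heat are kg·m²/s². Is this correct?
Units of each symbol in Q = mcΔT:
  m (mass): kg
  c (specific heat capacity, in J/(kg·K)): m²/(s²·K)
  ΔT (temperature change): K

Multiplying the contributions: [kg] · [m²/(s²·K)] · [K]
Adding exponents of each base unit: kg: 1, m: 2, s: -2
SI base units of heat: kg·m²/s²

The claimed units kg·m²/s² match the derived units, so the claim is correct.

Answer: Yes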